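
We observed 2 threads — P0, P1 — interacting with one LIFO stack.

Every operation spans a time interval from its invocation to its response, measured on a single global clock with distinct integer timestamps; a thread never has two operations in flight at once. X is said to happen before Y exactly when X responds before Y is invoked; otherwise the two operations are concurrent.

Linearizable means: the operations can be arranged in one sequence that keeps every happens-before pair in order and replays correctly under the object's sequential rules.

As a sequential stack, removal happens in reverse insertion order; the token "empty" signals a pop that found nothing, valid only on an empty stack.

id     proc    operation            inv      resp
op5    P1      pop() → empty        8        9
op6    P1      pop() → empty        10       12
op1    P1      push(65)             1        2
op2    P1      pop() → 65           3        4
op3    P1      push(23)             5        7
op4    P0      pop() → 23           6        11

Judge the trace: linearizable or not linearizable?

linearizable

one valid linearization: op1, op2, op3, op4, op5, op6
after step 1 (op1 push(65)): stack <65>
after step 2 (op2 pop() → 65): stack <>
after step 3 (op3 push(23)): stack <23>
after step 4 (op4 pop() → 23): stack <>
after step 5 (op5 pop() → empty): stack <>
after step 6 (op6 pop() → empty): stack <>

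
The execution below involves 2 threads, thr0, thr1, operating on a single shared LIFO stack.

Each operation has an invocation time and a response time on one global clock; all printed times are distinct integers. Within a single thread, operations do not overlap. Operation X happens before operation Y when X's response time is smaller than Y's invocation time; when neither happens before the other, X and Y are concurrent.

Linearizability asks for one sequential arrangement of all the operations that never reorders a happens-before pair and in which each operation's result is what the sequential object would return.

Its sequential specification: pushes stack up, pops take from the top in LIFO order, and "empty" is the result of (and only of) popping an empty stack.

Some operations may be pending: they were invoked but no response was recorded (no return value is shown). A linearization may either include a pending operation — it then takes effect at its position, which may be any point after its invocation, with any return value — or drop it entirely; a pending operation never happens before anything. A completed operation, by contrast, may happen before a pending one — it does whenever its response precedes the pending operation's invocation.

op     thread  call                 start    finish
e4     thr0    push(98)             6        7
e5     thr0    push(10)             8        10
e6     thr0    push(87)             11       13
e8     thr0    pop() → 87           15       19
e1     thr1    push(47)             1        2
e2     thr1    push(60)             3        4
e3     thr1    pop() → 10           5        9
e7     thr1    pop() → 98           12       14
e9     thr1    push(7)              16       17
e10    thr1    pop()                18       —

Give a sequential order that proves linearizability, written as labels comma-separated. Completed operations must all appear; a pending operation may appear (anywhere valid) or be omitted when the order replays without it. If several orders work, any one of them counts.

e1, e2, e4, e5, e3, e7, e6, e8, e9

1. e1 push(47), leaving stack <47>
2. e2 push(60), leaving stack <47,60>
3. e4 push(98), leaving stack <47,60,98>
4. e5 push(10), leaving stack <47,60,98,10>
5. e3 pop() → 10, leaving stack <47,60,98>
6. e7 pop() → 98, leaving stack <47,60>
7. e6 push(87), leaving stack <47,60,87>
8. e8 pop() → 87, leaving stack <47,60>
9. e9 push(7), leaving stack <47,60,7>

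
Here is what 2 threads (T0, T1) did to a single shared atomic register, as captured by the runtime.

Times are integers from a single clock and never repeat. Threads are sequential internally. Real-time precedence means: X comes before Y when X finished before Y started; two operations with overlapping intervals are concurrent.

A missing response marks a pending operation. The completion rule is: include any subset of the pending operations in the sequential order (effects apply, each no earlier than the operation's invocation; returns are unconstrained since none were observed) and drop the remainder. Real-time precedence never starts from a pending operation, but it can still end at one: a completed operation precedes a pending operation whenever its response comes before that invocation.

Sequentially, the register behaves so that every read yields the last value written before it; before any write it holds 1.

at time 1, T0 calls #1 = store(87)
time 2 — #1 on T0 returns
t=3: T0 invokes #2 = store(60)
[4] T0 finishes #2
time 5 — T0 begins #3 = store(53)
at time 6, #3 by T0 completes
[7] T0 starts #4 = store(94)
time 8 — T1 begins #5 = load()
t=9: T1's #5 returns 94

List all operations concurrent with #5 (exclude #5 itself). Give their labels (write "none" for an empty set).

#4

#5 runs from 8 to 9; window-overlapping ops are concurrent
#1 [1,2]: before
#2 [3,4]: before
#3 [5,6]: before
#4 [7,…): concurrent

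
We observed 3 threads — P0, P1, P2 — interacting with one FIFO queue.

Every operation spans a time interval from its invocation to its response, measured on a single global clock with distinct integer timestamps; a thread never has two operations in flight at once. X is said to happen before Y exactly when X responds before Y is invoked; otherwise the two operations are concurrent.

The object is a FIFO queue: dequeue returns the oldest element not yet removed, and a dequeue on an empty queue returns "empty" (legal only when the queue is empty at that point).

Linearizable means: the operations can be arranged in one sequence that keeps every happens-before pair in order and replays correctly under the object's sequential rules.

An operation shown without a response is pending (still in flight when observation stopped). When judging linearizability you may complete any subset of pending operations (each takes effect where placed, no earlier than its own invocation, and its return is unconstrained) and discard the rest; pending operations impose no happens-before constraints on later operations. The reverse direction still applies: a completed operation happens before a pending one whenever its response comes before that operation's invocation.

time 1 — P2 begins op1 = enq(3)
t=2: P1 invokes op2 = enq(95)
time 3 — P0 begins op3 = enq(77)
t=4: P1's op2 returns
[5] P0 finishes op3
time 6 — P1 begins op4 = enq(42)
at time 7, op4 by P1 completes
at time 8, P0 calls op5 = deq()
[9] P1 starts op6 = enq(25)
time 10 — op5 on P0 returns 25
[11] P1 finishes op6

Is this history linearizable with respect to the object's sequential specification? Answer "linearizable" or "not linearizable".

not linearizable

already the first 10 events (up to op5's response at time 10) admit no linearization; the first 9 still do
4 completed operations, 2 real-time-consistent orders — every FIFO queue replay fails
no completion choice of the 2 pending operations (op1, op6) rescues it — every subset was tried
for example op2, op3, op4, op5 (pending dropped) fails at step 4: op5 deq() → 25 is not legal there
for example op3, op2, op4, op5 (pending dropped) fails at step 4: op5 deq() → 25 is not legal there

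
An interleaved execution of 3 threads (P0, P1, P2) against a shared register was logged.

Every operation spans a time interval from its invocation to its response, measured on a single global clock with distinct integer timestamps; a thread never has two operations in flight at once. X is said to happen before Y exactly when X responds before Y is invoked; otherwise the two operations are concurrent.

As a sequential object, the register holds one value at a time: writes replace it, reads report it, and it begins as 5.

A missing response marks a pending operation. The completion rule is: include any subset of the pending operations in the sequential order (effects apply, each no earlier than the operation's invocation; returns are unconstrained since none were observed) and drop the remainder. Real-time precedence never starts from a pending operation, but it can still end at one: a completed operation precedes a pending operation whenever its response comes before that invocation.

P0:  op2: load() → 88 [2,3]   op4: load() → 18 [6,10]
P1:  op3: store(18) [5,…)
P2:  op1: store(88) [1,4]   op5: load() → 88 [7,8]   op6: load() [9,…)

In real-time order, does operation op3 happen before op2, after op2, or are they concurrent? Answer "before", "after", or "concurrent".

op3 spans [5,…), op2 spans [2,3]
resp(op2)=3 < inv(op3)=5

after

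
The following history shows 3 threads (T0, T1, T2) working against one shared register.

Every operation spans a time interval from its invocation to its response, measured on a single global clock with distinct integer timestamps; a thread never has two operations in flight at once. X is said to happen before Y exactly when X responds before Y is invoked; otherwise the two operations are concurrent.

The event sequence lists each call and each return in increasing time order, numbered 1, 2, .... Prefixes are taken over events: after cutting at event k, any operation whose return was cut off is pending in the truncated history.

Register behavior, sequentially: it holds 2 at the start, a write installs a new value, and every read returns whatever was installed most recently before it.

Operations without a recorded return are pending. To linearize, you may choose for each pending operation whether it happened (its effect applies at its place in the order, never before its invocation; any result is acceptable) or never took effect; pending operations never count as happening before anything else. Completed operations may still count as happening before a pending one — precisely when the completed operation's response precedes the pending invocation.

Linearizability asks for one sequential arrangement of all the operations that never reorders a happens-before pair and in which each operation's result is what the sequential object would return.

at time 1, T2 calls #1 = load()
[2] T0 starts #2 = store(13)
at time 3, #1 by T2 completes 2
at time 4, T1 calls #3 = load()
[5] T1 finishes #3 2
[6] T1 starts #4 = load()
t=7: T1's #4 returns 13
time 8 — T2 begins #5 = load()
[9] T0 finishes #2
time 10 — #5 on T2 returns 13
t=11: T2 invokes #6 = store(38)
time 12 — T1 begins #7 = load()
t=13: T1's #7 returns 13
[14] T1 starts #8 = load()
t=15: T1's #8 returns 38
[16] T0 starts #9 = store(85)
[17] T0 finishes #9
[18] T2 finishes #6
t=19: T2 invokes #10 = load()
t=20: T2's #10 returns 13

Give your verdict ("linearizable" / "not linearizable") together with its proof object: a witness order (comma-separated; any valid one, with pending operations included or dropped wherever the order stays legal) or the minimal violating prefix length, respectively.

prefix check: 1..19 passes, 1..20 fails once #10's time-20 response joins
every one of the 20 real-time-consistent orders over 10 completed register ops fails the sequential spec
sample order #1, #2, #3, #4, #5, #6, #7, #8, #9, #10 stalls at step 3 — #3 load() → 2 has no legal effect
sample order #1, #2, #3, #4, #5, #7, #6, #8, #9, #10 stalls at step 3 — #3 load() → 2 has no legal effect

not linearizable — minimal violating prefix: 20 events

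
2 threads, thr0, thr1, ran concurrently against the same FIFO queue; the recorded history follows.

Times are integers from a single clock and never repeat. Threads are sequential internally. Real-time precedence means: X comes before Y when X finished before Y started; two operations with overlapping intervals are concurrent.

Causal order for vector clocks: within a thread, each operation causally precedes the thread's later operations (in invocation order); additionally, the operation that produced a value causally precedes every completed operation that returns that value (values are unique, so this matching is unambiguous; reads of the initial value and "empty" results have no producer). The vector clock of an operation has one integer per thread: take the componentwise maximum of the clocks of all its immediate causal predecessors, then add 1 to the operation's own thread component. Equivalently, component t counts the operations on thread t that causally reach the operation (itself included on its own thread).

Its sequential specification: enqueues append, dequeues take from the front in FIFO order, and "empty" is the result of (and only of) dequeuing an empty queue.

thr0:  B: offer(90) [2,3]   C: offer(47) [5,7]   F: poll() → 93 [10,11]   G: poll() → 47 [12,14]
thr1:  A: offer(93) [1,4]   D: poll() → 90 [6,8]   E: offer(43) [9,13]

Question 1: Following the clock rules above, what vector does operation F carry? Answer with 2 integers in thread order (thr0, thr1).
root op A, invoked 1: fresh clock plus thr1's own tick → (0, 1)
root op B, invoked 2: fresh clock plus thr0's own tick → (1, 0)
C (invocation 5): componentwise max over VC(B)=(1, 0), +1 at thr0, giving (2, 0)
D (invocation 6): componentwise max over VC(A)=(0, 1), VC(B)=(1, 0), +1 at thr1, giving (1, 2)
E (invocation 9): componentwise max over VC(D)=(1, 2), +1 at thr1, giving (1, 3)
F (invocation 10): componentwise max over VC(A)=(0, 1), VC(C)=(2, 0), +1 at thr0, giving (3, 1)
G (invocation 12): componentwise max over VC(C)=(2, 0), VC(F)=(3, 1), +1 at thr0, giving (4, 1)
target: VC(F) = (3, 1)

(3, 1)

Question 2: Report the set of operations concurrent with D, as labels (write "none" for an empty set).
overlap test against D [6,8]: concurrent iff the interval meets 6..8
A [1,4]: before
B [2,3]: before
C [5,7]: concurrent
E [9,13]: after
F [10,11]: after
G [12,14]: after

C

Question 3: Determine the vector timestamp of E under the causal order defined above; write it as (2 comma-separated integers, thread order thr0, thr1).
VC(A, invoked at 1): no causal predecessors; +1 on thr1 → (0, 1)
VC(B, invoked at 2): no causal predecessors; +1 on thr0 → (1, 0)
from VC(B)=(1, 0), C (invoked 5) maxes components and bumps thr0 → (2, 0)
from VC(A)=(0, 1), VC(B)=(1, 0), D (invoked 6) maxes components and bumps thr1 → (1, 2)
from VC(D)=(1, 2), E (invoked 9) maxes components and bumps thr1 → (1, 3)
from VC(A)=(0, 1), VC(C)=(2, 0), F (invoked 10) maxes components and bumps thr0 → (3, 1)
from VC(C)=(2, 0), VC(F)=(3, 1), G (invoked 12) maxes components and bumps thr0 → (4, 1)
target: VC(E) = (1, 3)

(1, 3)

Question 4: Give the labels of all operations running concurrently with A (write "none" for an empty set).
concurrent with A ([1,4]): every op whose interval crosses 1..4
B [2,3]: concurrent
C [5,7]: after
D [6,8]: after
E [9,13]: after
F [10,11]: after
G [12,14]: after

B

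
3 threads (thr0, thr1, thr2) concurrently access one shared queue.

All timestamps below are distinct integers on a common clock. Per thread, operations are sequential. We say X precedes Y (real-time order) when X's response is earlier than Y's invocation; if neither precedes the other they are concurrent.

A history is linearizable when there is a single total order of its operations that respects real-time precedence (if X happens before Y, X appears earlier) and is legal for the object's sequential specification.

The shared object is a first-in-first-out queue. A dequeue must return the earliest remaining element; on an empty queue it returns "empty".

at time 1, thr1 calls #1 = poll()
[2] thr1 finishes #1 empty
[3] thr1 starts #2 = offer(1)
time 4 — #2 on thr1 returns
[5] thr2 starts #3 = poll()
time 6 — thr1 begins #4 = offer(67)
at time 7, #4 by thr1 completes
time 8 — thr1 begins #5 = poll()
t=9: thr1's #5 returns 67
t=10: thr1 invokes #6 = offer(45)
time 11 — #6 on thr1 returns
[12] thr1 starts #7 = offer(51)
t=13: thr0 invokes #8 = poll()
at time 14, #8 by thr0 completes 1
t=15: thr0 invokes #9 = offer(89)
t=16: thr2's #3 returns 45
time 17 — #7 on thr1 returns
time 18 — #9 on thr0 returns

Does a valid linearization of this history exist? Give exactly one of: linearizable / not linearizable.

not linearizable

cut after 13 events: linearizable; cut after 14 events (#8 responds, time 14): not linearizable
the sole real-time-consistent order of 6 completed operations fails the queue replay
completion choices over the 2 pending operations (#3, #7) were checked; none helps
for example #1, #2, #4, #5, #6, #8 (pending dropped) fails at step 4: #5 poll() → 67 is not legal there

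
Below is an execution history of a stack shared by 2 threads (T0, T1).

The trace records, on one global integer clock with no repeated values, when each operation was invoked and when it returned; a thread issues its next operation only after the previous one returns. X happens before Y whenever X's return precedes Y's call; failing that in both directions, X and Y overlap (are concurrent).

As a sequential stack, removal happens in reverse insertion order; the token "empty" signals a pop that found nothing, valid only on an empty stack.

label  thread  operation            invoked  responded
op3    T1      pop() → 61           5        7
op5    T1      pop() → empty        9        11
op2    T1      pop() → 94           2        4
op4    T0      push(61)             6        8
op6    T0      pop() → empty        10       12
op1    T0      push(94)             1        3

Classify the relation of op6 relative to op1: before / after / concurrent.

op6 spans [10,12], op1 spans [1,3]
resp(op1)=3 < inv(op6)=10

after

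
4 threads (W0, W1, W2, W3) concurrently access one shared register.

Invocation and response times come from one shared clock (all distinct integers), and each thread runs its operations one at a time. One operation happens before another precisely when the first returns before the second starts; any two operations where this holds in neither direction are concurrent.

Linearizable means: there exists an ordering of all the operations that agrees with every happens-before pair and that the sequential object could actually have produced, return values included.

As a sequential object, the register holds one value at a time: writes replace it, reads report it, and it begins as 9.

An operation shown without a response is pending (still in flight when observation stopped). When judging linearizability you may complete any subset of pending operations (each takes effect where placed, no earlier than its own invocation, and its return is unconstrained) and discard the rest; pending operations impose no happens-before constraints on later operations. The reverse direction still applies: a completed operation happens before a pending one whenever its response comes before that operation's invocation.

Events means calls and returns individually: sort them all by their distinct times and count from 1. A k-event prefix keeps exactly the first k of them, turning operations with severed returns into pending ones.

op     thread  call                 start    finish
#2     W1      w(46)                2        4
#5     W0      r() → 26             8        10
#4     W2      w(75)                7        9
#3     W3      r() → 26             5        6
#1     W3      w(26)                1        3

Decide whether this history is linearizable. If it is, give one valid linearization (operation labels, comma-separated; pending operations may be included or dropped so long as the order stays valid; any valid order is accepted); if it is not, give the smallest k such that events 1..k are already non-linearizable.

linearizable — witness: #2, #1, #3, #5, #4

after step 1 (#2 w(46)): value 46
after step 2 (#1 w(26)): value 26
after step 3 (#3 r() → 26): value 26
after step 4 (#5 r() → 26): value 26
after step 5 (#4 w(75)): value 75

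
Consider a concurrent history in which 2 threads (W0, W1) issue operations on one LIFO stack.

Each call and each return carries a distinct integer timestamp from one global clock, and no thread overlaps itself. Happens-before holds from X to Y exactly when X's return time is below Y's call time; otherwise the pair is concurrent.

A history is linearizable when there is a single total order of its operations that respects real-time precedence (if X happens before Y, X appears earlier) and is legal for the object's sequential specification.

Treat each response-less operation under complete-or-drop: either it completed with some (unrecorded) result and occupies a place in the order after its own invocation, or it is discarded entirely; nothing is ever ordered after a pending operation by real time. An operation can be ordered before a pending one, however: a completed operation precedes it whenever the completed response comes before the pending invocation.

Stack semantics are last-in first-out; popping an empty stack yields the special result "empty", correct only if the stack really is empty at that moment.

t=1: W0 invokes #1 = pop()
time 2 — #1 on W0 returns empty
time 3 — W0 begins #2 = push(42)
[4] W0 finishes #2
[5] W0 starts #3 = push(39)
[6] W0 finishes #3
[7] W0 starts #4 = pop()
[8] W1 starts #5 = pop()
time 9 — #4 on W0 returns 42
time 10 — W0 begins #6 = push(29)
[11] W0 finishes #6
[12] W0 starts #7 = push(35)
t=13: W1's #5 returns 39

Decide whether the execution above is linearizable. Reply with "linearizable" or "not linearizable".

one valid linearization: #1, #2, #3, #5, #4, #6
step 1: #1 pop() → empty — stack <>
step 2: #2 push(42) — stack <42>
step 3: #3 push(39) — stack <42,39>
step 4: #5 pop() → 39 — stack <42>
step 5: #4 pop() → 42 — stack <>
step 6: #6 push(29) — stack <29>

linearizable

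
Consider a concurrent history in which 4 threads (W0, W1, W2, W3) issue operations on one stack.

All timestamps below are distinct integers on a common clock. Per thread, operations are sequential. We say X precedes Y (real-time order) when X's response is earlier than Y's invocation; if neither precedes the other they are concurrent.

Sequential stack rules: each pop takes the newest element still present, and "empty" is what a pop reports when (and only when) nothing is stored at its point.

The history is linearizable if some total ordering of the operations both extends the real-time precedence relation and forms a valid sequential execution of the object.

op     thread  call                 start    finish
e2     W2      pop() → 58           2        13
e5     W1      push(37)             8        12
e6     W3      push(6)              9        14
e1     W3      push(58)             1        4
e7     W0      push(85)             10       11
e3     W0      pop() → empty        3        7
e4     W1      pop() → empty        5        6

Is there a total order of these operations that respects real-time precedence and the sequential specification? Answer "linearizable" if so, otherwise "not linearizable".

linearizable

witness order: e1, e2, e3, e4, e5, e6, e7
after step 1 (e1 push(58)): stack <58>
after step 2 (e2 pop() → 58): stack <>
after step 3 (e3 pop() → empty): stack <>
after step 4 (e4 pop() → empty): stack <>
after step 5 (e5 push(37)): stack <37>
after step 6 (e6 push(6)): stack <37,6>
after step 7 (e7 push(85)): stack <37,6,85>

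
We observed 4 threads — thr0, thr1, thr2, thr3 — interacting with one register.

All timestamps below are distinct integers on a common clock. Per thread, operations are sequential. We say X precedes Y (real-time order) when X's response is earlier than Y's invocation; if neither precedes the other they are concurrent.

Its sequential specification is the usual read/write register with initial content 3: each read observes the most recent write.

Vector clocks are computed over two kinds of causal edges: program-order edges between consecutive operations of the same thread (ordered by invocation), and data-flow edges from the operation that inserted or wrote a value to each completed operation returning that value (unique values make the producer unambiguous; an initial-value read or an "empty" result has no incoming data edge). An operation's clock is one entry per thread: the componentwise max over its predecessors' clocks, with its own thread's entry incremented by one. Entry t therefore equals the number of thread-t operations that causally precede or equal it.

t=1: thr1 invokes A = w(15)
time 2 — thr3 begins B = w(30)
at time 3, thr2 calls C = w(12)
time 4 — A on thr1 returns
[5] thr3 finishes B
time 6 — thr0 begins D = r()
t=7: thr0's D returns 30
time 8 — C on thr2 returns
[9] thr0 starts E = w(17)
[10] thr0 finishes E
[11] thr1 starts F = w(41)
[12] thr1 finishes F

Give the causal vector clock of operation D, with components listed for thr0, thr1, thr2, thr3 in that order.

(1, 0, 0, 1)

B, invoked 2, has no incoming edges; only thr3's bump applies → (0, 0, 0, 1)
C, invoked 3, has no incoming edges; only thr2's bump applies → (0, 0, 1, 0)
A, invoked 1, has no incoming edges; only thr1's bump applies → (0, 1, 0, 0)
F, invoked 11, takes VC(A)=(0, 1, 0, 0) under max, adds 1 for thr1 → (0, 2, 0, 0)
D, invoked 6, takes VC(B)=(0, 0, 0, 1) under max, adds 1 for thr0 → (1, 0, 0, 1)
E, invoked 9, takes VC(D)=(1, 0, 0, 1) under max, adds 1 for thr0 → (2, 0, 0, 1)
target: VC(D) = (1, 0, 0, 1)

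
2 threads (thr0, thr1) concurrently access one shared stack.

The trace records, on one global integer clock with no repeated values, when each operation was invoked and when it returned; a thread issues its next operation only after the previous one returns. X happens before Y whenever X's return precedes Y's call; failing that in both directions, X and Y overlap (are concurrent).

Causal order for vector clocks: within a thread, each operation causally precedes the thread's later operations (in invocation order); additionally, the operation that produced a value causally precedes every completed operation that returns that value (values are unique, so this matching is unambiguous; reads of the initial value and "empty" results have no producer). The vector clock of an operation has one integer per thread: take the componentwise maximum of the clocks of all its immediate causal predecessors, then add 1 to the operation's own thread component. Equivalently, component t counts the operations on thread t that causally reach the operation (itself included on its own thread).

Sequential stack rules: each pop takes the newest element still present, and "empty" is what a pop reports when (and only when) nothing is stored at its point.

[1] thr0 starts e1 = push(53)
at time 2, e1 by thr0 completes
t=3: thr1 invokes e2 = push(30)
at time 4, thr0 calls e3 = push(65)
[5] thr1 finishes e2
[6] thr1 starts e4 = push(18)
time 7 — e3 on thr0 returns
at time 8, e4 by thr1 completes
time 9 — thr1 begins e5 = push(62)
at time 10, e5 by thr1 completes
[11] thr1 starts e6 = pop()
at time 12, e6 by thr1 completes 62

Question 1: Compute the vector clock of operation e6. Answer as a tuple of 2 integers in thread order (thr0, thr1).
invoked at 3, e2 has no predecessors; its own thr1 bump gives (0, 1)
invoked at 1, e1 has no predecessors; its own thr0 bump gives (1, 0)
merge at e4 (invoked 6): VC(e2)=(0, 1), own-thread bump on thr1 → (0, 2)
merge at e3 (invoked 4): VC(e1)=(1, 0), own-thread bump on thr0 → (2, 0)
merge at e5 (invoked 9): VC(e4)=(0, 2), own-thread bump on thr1 → (0, 3)
merge at e6 (invoked 11): VC(e5)=(0, 3), own-thread bump on thr1 → (0, 4)
target: VC(e6) = (0, 4)

(0, 4)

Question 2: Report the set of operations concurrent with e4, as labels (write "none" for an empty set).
overlap test against e4 [6,8]: concurrent iff the interval meets 6..8
e1 [1,2]: before
e2 [3,5]: before
e3 [4,7]: concurrent
e5 [9,10]: after
e6 [11,12]: after

e3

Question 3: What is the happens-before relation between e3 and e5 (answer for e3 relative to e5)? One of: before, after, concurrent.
e3 spans [4,7], e5 spans [9,10]
resp(e3)=7 < inv(e5)=9

before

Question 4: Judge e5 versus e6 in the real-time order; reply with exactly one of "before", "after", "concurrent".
e5 spans [9,10], e6 spans [11,12]
resp(e5)=10 < inv(e6)=11

before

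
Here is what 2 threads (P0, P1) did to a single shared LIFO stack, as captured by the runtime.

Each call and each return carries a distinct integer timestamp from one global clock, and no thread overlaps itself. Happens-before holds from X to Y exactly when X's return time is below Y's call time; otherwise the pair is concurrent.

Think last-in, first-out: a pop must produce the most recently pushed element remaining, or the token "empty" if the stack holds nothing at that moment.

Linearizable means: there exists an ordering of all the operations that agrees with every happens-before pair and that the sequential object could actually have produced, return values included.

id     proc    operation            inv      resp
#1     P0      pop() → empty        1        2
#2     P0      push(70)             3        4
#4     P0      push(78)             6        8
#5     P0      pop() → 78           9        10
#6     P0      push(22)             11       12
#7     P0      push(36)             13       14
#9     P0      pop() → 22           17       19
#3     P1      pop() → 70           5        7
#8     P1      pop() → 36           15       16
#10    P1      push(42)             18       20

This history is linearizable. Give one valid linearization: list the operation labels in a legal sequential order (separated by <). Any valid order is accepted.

#1 < #2 < #3 < #4 < #5 < #6 < #7 < #8 < #9 < #10

1. #1 pop() → empty, leaving stack <>
2. #2 push(70), leaving stack <70>
3. #3 pop() → 70, leaving stack <>
4. #4 push(78), leaving stack <78>
5. #5 pop() → 78, leaving stack <>
6. #6 push(22), leaving stack <22>
7. #7 push(36), leaving stack <22,36>
8. #8 pop() → 36, leaving stack <22>
9. #9 pop() → 22, leaving stack <>
10. #10 push(42), leaving stack <42>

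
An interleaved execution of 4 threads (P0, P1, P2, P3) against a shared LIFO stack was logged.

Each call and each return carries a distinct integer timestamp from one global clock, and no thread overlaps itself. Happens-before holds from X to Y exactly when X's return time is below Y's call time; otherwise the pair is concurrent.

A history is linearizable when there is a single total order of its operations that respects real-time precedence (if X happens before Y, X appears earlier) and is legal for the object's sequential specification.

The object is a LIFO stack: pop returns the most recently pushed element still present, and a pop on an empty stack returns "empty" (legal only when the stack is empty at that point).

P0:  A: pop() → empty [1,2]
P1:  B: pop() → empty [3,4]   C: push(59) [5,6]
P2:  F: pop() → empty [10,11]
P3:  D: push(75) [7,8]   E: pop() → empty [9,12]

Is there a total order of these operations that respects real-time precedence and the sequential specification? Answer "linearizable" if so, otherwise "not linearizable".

not linearizable

through event 10 a valid linearization exists; event 11 (F responding at time 11) ends that
a single order respects real time; the 5 completed LIFO stack operations fail replay along it
no completion choice of the 1 pending operation (E) rescues it — every subset was tried
one such order, A, B, C, D, F (pending dropped), breaks at step 5 where F pop() → empty is illegal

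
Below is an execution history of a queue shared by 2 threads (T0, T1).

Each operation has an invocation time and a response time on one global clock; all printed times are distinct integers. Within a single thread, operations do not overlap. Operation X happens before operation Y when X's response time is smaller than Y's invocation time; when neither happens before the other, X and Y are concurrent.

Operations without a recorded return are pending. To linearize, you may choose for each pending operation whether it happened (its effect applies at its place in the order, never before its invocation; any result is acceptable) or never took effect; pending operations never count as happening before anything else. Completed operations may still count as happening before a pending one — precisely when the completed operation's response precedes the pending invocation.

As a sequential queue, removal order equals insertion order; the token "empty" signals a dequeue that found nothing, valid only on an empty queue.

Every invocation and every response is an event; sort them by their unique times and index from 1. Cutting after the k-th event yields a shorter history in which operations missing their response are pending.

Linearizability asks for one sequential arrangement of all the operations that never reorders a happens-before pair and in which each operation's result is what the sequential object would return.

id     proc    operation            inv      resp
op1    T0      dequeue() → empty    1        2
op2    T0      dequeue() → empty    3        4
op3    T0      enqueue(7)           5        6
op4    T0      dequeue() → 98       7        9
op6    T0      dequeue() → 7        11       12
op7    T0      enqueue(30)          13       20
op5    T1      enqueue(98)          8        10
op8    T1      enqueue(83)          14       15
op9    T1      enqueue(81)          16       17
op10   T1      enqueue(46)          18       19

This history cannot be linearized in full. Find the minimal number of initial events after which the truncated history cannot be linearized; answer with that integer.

9

events 1..8 are linearizable, e.g. via op1, op2, op3:
step 1: op1 dequeue() → empty — queue <>
step 2: op2 dequeue() → empty — queue <>
step 3: op3 enqueue(7) — queue <7>
with event 9 included (op4 responding at time 9), all real-time-consistent orders fail
include/drop combinations of the 1 pending operation (op5) were all tried; none helps
sample order op1, op2, op3, op4 (pending dropped) stalls at step 4 — op4 dequeue() → 98 has no legal effect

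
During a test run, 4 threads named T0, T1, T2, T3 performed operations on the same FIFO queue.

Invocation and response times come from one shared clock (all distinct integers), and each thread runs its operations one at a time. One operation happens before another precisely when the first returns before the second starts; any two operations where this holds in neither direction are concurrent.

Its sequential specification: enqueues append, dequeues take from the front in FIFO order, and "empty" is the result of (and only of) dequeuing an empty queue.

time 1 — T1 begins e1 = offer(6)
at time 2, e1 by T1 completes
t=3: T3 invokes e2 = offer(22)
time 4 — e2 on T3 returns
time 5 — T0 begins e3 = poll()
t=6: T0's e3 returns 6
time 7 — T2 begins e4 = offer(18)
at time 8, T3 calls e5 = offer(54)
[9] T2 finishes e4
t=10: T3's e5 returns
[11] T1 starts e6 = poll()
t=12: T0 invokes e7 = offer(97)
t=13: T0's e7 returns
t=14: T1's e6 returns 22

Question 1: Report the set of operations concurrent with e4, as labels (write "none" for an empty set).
e4 spans [7,9]: anything still running between times 7 and 9 counts as concurrent
e1 [1,2]: before
e2 [3,4]: before
e3 [5,6]: before
e5 [8,10]: concurrent
e6 [11,14]: after
e7 [12,13]: after

e5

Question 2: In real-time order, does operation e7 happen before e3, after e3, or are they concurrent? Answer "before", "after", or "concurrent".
e7 spans [12,13], e3 spans [5,6]
resp(e3)=6 < inv(e7)=12

after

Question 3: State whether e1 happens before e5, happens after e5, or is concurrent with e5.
e1 spans [1,2], e5 spans [8,10]
resp(e1)=2 < inv(e5)=8

before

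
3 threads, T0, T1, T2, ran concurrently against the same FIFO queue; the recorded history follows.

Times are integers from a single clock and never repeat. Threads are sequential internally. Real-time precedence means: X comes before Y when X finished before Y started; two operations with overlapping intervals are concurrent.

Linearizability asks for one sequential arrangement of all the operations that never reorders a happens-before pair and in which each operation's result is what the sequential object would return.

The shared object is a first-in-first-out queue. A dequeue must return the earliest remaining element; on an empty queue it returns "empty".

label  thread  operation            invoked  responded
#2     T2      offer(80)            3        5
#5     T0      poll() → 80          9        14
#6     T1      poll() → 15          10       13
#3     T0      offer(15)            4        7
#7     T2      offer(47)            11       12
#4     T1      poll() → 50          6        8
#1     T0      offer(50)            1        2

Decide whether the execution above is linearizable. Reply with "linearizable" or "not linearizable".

a witness: #1, #2, #3, #4, #5, #6, #7
1. #1 offer(50), leaving queue <50>
2. #2 offer(80), leaving queue <50,80>
3. #3 offer(15), leaving queue <50,80,15>
4. #4 poll() → 50, leaving queue <80,15>
5. #5 poll() → 80, leaving queue <15>
6. #6 poll() → 15, leaving queue <>
7. #7 offer(47), leaving queue <47>

linearizable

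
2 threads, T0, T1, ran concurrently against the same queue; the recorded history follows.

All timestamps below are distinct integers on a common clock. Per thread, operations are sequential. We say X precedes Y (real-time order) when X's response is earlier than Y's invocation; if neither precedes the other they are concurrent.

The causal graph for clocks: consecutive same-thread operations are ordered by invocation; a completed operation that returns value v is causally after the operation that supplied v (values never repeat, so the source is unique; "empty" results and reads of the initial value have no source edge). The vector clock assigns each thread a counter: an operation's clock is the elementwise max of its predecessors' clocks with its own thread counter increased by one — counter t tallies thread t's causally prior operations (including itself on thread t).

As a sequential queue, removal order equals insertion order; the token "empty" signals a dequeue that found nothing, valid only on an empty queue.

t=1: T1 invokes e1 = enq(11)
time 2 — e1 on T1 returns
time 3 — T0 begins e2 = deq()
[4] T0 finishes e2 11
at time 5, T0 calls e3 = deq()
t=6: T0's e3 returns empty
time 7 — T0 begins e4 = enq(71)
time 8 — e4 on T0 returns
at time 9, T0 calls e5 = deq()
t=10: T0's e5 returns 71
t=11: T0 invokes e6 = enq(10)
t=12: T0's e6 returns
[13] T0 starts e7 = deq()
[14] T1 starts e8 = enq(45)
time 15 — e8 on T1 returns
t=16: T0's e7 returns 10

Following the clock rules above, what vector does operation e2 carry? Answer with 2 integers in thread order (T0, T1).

(1, 1)

VC(e1, invoked at 1): no causal predecessors; +1 on T1 → (0, 1)
invoked at 14, e8 merges VC(e1)=(0, 1) and bumps T1's slot → (0, 2)
invoked at 3, e2 merges VC(e1)=(0, 1) and bumps T0's slot → (1, 1)
invoked at 5, e3 merges VC(e2)=(1, 1) and bumps T0's slot → (2, 1)
invoked at 7, e4 merges VC(e3)=(2, 1) and bumps T0's slot → (3, 1)
invoked at 9, e5 merges VC(e4)=(3, 1) and bumps T0's slot → (4, 1)
invoked at 11, e6 merges VC(e5)=(4, 1) and bumps T0's slot → (5, 1)
invoked at 13, e7 merges VC(e6)=(5, 1) and bumps T0's slot → (6, 1)
target: VC(e2) = (1, 1)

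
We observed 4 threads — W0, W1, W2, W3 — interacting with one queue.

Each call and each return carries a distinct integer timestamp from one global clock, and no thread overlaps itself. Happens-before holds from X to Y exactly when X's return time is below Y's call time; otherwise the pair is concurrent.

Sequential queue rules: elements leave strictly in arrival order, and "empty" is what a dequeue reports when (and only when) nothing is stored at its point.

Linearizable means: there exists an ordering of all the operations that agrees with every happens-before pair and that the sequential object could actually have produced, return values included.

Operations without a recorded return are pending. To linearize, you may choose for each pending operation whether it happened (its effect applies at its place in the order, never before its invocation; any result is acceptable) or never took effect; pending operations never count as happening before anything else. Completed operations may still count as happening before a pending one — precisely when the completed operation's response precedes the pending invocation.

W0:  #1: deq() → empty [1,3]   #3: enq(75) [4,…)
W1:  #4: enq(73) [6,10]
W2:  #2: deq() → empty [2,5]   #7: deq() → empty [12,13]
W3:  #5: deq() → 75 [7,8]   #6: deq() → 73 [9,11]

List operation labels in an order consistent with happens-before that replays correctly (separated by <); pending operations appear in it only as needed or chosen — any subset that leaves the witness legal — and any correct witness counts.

#1 < #2 < #3 < #4 < #5 < #6 < #7

step 1: #1 deq() → empty — queue <>
step 2: #2 deq() → empty — queue <>
step 3: #3 enq(75) (pending, included) — queue <75>
step 4: #4 enq(73) — queue <75,73>
step 5: #5 deq() → 75 — queue <73>
step 6: #6 deq() → 73 — queue <>
step 7: #7 deq() → empty — queue <>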